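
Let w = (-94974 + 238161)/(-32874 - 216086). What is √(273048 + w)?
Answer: √264433980013770/31120 ≈ 522.54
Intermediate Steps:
w = -143187/248960 (w = 143187/(-248960) = 143187*(-1/248960) = -143187/248960 ≈ -0.57514)
√(273048 + w) = √(273048 - 143187/248960) = √(67977886893/248960) = √264433980013770/31120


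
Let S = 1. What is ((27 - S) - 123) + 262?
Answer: 165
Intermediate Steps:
((27 - S) - 123) + 262 = ((27 - 1*1) - 123) + 262 = ((27 - 1) - 123) + 262 = (26 - 123) + 262 = -97 + 262 = 165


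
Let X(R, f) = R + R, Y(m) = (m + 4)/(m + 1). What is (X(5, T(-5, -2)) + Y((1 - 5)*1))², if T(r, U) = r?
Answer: 100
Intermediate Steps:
Y(m) = (4 + m)/(1 + m)
X(R, f) = 2*R
(X(5, T(-5, -2)) + Y((1 - 5)*1))² = (2*5 + (4 + (1 - 5)*1)/(1 + (1 - 5)*1))² = (10 + (4 - 4*1)/(1 - 4*1))² = (10 + (4 - 4)/(1 - 4))² = (10 + 0/(-3))² = (10 - ⅓*0)² = (10 + 0)² = 10² = 100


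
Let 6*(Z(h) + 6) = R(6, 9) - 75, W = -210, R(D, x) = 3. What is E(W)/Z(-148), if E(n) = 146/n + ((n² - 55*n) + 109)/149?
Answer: -2921909/140805 ≈ -20.751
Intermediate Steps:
Z(h) = -18 (Z(h) = -6 + (3 - 75)/6 = -6 + (⅙)*(-72) = -6 - 12 = -18)
E(n) = 109/149 + 146/n - 55*n/149 + n²/149 (E(n) = 146/n + (109 + n² - 55*n)*(1/149) = 146/n + (109/149 - 55*n/149 + n²/149) = 109/149 + 146/n - 55*n/149 + n²/149)
E(W)/Z(-148) = ((1/149)*(21754 - 210*(109 + (-210)² - 55*(-210)))/(-210))/(-18) = ((1/149)*(-1/210)*(21754 - 210*(109 + 44100 + 11550)))*(-1/18) = ((1/149)*(-1/210)*(21754 - 210*55759))*(-1/18) = ((1/149)*(-1/210)*(21754 - 11709390))*(-1/18) = ((1/149)*(-1/210)*(-11687636))*(-1/18) = (5843818/15645)*(-1/18) = -2921909/140805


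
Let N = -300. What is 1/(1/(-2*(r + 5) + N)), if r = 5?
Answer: -320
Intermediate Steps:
1/(1/(-2*(r + 5) + N)) = 1/(1/(-2*(5 + 5) - 300)) = 1/(1/(-2*10 - 300)) = 1/(1/(-20 - 300)) = 1/(1/(-320)) = 1/(-1/320) = -320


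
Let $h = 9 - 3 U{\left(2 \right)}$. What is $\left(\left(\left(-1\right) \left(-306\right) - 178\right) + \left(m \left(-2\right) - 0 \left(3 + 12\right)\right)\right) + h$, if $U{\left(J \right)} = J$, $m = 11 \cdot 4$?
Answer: $43$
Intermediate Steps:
$m = 44$
$h = 3$ ($h = 9 - 6 = 3$)
$\left(\left(\left(-1\right) \left(-306\right) - 178\right) + \left(m \left(-2\right) - 0 \left(3 + 12\right)\right)\right) + h = \left(\left(\left(-1\right) \left(-306\right) - 178\right) - \left(88 + 0 \left(3 + 12\right)\right)\right) + 3 = \left(\left(306 - 178\right) - \left(88 + 0 \cdot 15\right)\right) + 3 = \left(128 - 88\right) + 3 = 40 + 3 = 43$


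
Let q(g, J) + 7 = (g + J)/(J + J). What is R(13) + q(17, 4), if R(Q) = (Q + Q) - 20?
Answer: 13/8 ≈ 1.6250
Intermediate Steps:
R(Q) = -20 + 2*Q (R(Q) = 2*Q - 20 = -20 + 2*Q)
q(g, J) = -7 + (J + g)/(2*J) (q(g, J) = -7 + (g + J)/(J + J) = -7 + (J + g)/((2*J)) = -7 + (J + g)*(1/(2*J)) = -7 + (J + g)/(2*J))
R(13) + q(17, 4) = (-20 + 2*13) + (½)*(17 - 13*4)/4 = (-20 + 26) + (½)*(¼)*(17 - 52) = 6 + (½)*(¼)*(-35) = 6 - 35/8 = 13/8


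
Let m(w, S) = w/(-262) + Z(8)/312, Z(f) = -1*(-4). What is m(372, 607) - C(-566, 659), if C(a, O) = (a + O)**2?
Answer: -88389859/10218 ≈ -8650.4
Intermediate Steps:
Z(f) = 4
C(a, O) = (O + a)**2
m(w, S) = 1/78 - w/262 (m(w, S) = w/(-262) + 4/312 = w*(-1/262) + 4*(1/312) = -w/262 + 1/78 = 1/78 - w/262)
m(372, 607) - C(-566, 659) = (1/78 - 1/262*372) - (659 - 566)**2 = (1/78 - 186/131) - 1*93**2 = -14377/10218 - 1*8649 = -14377/10218 - 8649 = -88389859/10218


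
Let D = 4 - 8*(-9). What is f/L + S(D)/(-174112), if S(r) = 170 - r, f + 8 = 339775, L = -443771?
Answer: -29599613189/38632928176 ≈ -0.76618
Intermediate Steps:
D = 76 (D = 4 + 72 = 76)
f = 339767 (f = -8 + 339775 = 339767)
f/L + S(D)/(-174112) = 339767/(-443771) + (170 - 1*76)/(-174112) = 339767*(-1/443771) + (170 - 76)*(-1/174112) = -339767/443771 + 94*(-1/174112) = -339767/443771 - 47/87056 = -29599613189/38632928176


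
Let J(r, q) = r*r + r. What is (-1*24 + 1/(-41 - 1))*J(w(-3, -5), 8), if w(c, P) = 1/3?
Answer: -2018/189 ≈ -10.677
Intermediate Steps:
w(c, P) = ⅓
J(r, q) = r + r² (J(r, q) = r² + r = r + r²)
(-1*24 + 1/(-41 - 1))*J(w(-3, -5), 8) = (-1*24 + 1/(-41 - 1))*((1 + ⅓)/3) = (-24 + 1/(-42))*((⅓)*(4/3)) = (-24 - 1/42)*(4/9) = -1009/42*4/9 = -2018/189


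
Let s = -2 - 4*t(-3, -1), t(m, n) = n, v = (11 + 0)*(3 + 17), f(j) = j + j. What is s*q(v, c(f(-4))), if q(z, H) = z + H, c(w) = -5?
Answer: 430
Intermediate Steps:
f(j) = 2*j
v = 220 (v = 11*20 = 220)
q(z, H) = H + z
s = 2 (s = -2 - 4*(-1) = -2 + 4 = 2)
s*q(v, c(f(-4))) = 2*(-5 + 220) = 2*215 = 430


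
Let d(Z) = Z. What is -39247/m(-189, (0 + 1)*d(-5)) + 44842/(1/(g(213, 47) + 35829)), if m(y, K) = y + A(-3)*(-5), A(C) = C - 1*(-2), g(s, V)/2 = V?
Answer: 296398125791/184 ≈ 1.6109e+9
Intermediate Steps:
g(s, V) = 2*V
A(C) = 2 + C (A(C) = C + 2 = 2 + C)
m(y, K) = 5 + y (m(y, K) = y + (2 - 3)*(-5) = y - 1*(-5) = y + 5 = 5 + y)
-39247/m(-189, (0 + 1)*d(-5)) + 44842/(1/(g(213, 47) + 35829)) = -39247/(5 - 189) + 44842/(1/(2*47 + 35829)) = -39247/(-184) + 44842/(1/(94 + 35829)) = -39247*(-1/184) + 44842/(1/35923) = 39247/184 + 44842/(1/35923) = 39247/184 + 44842*35923 = 39247/184 + 1610859166 = 296398125791/184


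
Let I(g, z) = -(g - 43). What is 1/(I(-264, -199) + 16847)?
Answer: 1/17154 ≈ 5.8295e-5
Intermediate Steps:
I(g, z) = 43 - g (I(g, z) = -(-43 + g) = 43 - g)
1/(I(-264, -199) + 16847) = 1/((43 - 1*(-264)) + 16847) = 1/((43 + 264) + 16847) = 1/(307 + 16847) = 1/17154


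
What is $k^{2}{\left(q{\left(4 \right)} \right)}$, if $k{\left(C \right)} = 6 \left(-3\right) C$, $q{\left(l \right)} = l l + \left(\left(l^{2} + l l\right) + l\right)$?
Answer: $876096$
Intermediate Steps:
$q{\left(l \right)} = l + 3 l^{2}$ ($q{\left(l \right)} = l^{2} + \left(\left(l^{2} + l^{2}\right) + l\right) = l^{2} + \left(2 l^{2} + l\right) = l^{2} + \left(l + 2 l^{2}\right) = l + 3 l^{2}$)
$k{\left(C \right)} = - 18 C$
$k^{2}{\left(q{\left(4 \right)} \right)} = \left(- 18 \cdot 4 \left(1 + 3 \cdot 4\right)\right)^{2} = \left(- 18 \cdot 4 \left(1 + 12\right)\right)^{2} = \left(- 18 \cdot 4 \cdot 13\right)^{2} = \left(\left(-18\right) 52\right)^{2} = \left(-936\right)^{2} = 876096$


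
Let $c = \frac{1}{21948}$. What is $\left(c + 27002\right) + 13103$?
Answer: $\frac{880224541}{21948} \approx 40105.0$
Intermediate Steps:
$c = \frac{1}{21948} \approx 4.5562 \cdot 10^{-5}$
$\left(c + 27002\right) + 13103 = \left(\frac{1}{21948} + 27002\right) + 13103 = \frac{592639897}{21948} + 13103 = \frac{880224541}{21948}$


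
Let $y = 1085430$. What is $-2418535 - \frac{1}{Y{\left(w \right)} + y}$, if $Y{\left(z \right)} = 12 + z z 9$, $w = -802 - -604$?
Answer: $- \frac{3478525682731}{1438278} \approx -2.4185 \cdot 10^{6}$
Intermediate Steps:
$w = -198$ ($w = -802 + 604 = -198$)
$Y{\left(z \right)} = 12 + 9 z^{2}$ ($Y{\left(z \right)} = 12 + z^{2} \cdot 9 = 12 + 9 z^{2}$)
$-2418535 - \frac{1}{Y{\left(w \right)} + y} = -2418535 - \frac{1}{\left(12 + 9 \left(-198\right)^{2}\right) + 1085430} = -2418535 - \frac{1}{\left(12 + 9 \cdot 39204\right) + 1085430} = -2418535 - \frac{1}{\left(12 + 352836\right) + 1085430} = -2418535 - \frac{1}{352848 + 1085430} = -2418535 - \frac{1}{1438278} = - \frac{3478525682731}{1438278}$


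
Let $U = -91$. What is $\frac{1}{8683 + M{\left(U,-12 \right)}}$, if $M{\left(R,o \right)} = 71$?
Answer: $\frac{1}{8754} \approx 0.00011423$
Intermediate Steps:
$\frac{1}{8683 + M{\left(U,-12 \right)}} = \frac{1}{8683 + 71} = \frac{1}{8754}$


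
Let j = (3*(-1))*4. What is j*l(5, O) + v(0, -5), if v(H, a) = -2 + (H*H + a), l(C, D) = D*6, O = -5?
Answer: 353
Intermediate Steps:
l(C, D) = 6*D
v(H, a) = -2 + a + H² (v(H, a) = -2 + (H² + a) = -2 + (a + H²) = -2 + a + H²)
j = -12 (j = -3*4 = -12)
j*l(5, O) + v(0, -5) = -72*(-5) + (-2 - 5 + 0²) = -12*(-30) + (-2 - 5 + 0) = 360 - 7 = 353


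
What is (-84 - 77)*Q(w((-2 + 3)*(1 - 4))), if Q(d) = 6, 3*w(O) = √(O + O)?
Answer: -966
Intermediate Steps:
w(O) = √2*√O/3 (w(O) = √(O + O)/3 = √(2*O)/3 = (√2*√O)/3 = √2*√O/3)
(-84 - 77)*Q(w((-2 + 3)*(1 - 4))) = (-84 - 77)*6 = -161*6 = -966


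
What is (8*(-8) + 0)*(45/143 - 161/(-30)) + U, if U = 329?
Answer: -74231/2145 ≈ -34.607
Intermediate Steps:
(8*(-8) + 0)*(45/143 - 161/(-30)) + U = (8*(-8) + 0)*(45/143 - 161/(-30)) + 329 = (-64 + 0)*(45*(1/143) - 161*(-1/30)) + 329 = -64*(45/143 + 161/30) + 329 = -64*24373/4290 + 329 = -779936/2145 + 329 = -74231/2145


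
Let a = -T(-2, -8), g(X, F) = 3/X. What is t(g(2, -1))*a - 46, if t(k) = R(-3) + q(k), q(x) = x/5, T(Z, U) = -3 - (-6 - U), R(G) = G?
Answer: -119/2 ≈ -59.500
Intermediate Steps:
T(Z, U) = 3 + U (T(Z, U) = -3 + (6 + U) = 3 + U)
q(x) = x/5 (q(x) = x*(1/5) = x/5)
a = 5 (a = -(3 - 8) = -1*(-5) = 5)
t(k) = -3 + k/5
t(g(2, -1))*a - 46 = (-3 + (3/2)/5)*5 - 46 = (-3 + (3*(1/2))/5)*5 - 46 = (-3 + (1/5)*(3/2))*5 - 46 = (-3 + 3/10)*5 - 46 = -27/10*5 - 46 = -27/2 - 46 = -119/2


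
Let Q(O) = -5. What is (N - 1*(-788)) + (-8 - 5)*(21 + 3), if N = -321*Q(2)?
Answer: 2081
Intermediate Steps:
N = 1605 (N = -321*(-5) = 1605)
(N - 1*(-788)) + (-8 - 5)*(21 + 3) = (1605 - 1*(-788)) + (-8 - 5)*(21 + 3) = (1605 + 788) - 13*24 = 2393 - 312 = 2081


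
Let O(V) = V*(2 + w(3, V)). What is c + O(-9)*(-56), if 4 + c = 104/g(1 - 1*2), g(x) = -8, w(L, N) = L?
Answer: 2503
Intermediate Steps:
O(V) = 5*V (O(V) = V*(2 + 3) = V*5 = 5*V)
c = -17 (c = -4 + 104/(-8) = -4 + 104*(-⅛) = -4 - 13 = -17)
c + O(-9)*(-56) = -17 + (5*(-9))*(-56) = -17 - 45*(-56) = -17 + 2520 = 2503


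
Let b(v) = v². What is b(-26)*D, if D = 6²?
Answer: 24336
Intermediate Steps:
D = 36
b(-26)*D = (-26)²*36 = 676*36 = 24336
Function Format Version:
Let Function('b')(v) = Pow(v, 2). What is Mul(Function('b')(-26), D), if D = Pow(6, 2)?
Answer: 24336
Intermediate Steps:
D = 36
Mul(Function('b')(-26), D) = Mul(Pow(-26, 2), 36) = Mul(676, 36) = 24336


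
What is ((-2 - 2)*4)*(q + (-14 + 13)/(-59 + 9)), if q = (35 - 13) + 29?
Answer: -20408/25 ≈ -816.32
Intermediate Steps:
q = 51 (q = 22 + 29 = 51)
((-2 - 2)*4)*(q + (-14 + 13)/(-59 + 9)) = ((-2 - 2)*4)*(51 + (-14 + 13)/(-59 + 9)) = (-4*4)*(51 - 1/(-50)) = -16*(51 - 1*(-1/50)) = -16*(51 + 1/50) = -16*2551/50 = -20408/25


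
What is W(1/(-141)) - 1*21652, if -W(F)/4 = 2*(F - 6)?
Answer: -3046156/141 ≈ -21604.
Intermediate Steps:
W(F) = 48 - 8*F (W(F) = -8*(F - 6) = -8*(-6 + F) = -4*(-12 + 2*F) = 48 - 8*F)
W(1/(-141)) - 1*21652 = (48 - 8/(-141)) - 1*21652 = (48 - 8*(-1/141)) - 21652 = (48 + 8/141) - 21652 = 6776/141 - 21652 = -3046156/141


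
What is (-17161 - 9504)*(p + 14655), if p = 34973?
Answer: -1323330620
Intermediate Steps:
(-17161 - 9504)*(p + 14655) = (-17161 - 9504)*(34973 + 14655) = -26665*49628 = -1323330620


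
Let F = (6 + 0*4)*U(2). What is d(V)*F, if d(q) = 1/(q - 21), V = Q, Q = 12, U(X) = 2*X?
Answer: -8/3 ≈ -2.6667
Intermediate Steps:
V = 12
d(q) = 1/(-21 + q)
F = 24 (F = (6 + 0*4)*(2*2) = (6 + 0)*4 = 6*4 = 24)
d(V)*F = 24/(-21 + 12) = 24/(-9) = -⅑*24 = -8/3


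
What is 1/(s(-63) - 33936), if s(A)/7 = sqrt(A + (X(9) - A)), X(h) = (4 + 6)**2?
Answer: -1/33866 ≈ -2.9528e-5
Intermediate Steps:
X(h) = 100 (X(h) = 10**2 = 100)
s(A) = 70 (s(A) = 7*sqrt(A + (100 - A)) = 7*sqrt(100) = 7*10 = 70)
1/(s(-63) - 33936) = 1/(70 - 33936) = 1/(-33866) = -1/33866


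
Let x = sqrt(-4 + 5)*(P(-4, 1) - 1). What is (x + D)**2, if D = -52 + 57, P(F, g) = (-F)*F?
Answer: 144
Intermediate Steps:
P(F, g) = -F**2
D = 5
x = -17 (x = sqrt(-4 + 5)*(-1*(-4)**2 - 1) = sqrt(1)*(-1*16 - 1) = 1*(-16 - 1) = 1*(-17) = -17)
(x + D)**2 = (-17 + 5)**2 = (-12)**2 = 144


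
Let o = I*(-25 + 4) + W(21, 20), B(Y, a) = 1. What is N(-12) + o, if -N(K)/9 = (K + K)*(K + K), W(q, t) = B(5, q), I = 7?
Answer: -5330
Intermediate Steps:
W(q, t) = 1
N(K) = -36*K² (N(K) = -9*(K + K)*(K + K) = -9*2*K*2*K = -36*K²)
o = -146 (o = 7*(-25 + 4) + 1 = 7*(-21) + 1 = -147 + 1 = -146)
N(-12) + o = -36*(-12)² - 146 = -36*144 - 146 = -5184 - 146 = -5330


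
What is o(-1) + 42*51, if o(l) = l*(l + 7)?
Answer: 2136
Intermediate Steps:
o(l) = l*(7 + l)
o(-1) + 42*51 = -(7 - 1) + 42*51 = -1*6 + 2142 = -6 + 2142 = 2136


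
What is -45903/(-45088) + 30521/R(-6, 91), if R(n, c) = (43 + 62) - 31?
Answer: 689763835/1668256 ≈ 413.46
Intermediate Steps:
R(n, c) = 74 (R(n, c) = 105 - 31 = 74)
-45903/(-45088) + 30521/R(-6, 91) = -45903/(-45088) + 30521/74 = -45903*(-1/45088) + 30521*(1/74) = 45903/45088 + 30521/74 = 689763835/1668256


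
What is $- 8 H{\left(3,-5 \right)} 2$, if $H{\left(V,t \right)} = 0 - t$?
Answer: $-80$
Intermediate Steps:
$H{\left(V,t \right)} = - t$
$- 8 H{\left(3,-5 \right)} 2 = - 8 \left(\left(-1\right) \left(-5\right)\right) 2 = \left(-8\right) 5 \cdot 2 = \left(-40\right) 2 = -80$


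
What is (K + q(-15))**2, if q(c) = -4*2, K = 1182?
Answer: 1378276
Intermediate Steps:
q(c) = -8
(K + q(-15))**2 = (1182 - 8)**2 = 1174**2 = 1378276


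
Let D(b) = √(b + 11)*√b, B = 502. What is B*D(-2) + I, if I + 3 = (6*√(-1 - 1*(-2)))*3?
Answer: 15 + 1506*I*√2 ≈ 15.0 + 2129.8*I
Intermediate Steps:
D(b) = √b*√(11 + b) (D(b) = √(11 + b)*√b = √b*√(11 + b))
I = 15 (I = -3 + (6*√(-1 - 1*(-2)))*3 = -3 + (6*√(-1 + 2))*3 = -3 + (6*√1)*3 = -3 + (6*1)*3 = -3 + 6*3 = -3 + 18 = 15)
B*D(-2) + I = 502*(√(-2)*√(11 - 2)) + 15 = 502*((I*√2)*√9) + 15 = 502*((I*√2)*3) + 15 = 502*(3*I*√2) + 15 = 1506*I*√2 + 15 = 15 + 1506*I*√2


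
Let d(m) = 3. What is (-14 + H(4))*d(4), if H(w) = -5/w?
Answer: -183/4 ≈ -45.750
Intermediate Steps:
(-14 + H(4))*d(4) = (-14 - 5/4)*3 = -61/4*3 = -183/4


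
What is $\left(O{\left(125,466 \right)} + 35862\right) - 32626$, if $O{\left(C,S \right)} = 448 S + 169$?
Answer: $212173$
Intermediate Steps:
$O{\left(C,S \right)} = 169 + 448 S$
$\left(O{\left(125,466 \right)} + 35862\right) - 32626 = \left(\left(169 + 448 \cdot 466\right) + 35862\right) - 32626 = \left(\left(169 + 208768\right) + 35862\right) - 32626 = \left(208937 + 35862\right) - 32626 = 244799 - 32626 = 212173$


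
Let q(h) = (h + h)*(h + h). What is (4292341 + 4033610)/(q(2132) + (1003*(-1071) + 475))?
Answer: 8325951/17107958 ≈ 0.48667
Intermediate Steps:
q(h) = 4*h² (q(h) = (2*h)*(2*h) = 4*h²)
(4292341 + 4033610)/(q(2132) + (1003*(-1071) + 475)) = (4292341 + 4033610)/(4*2132² + (1003*(-1071) + 475)) = 8325951/(4*4545424 + (-1074213 + 475)) = 8325951/(18181696 - 1073738) = 8325951/17107958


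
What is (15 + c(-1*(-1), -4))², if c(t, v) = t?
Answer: 256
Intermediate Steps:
(15 + c(-1*(-1), -4))² = (15 - 1*(-1))² = (15 + 1)² = 16² = 256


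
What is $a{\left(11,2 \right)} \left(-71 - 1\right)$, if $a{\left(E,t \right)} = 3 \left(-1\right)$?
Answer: $216$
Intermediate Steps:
$a{\left(E,t \right)} = -3$
$a{\left(11,2 \right)} \left(-71 - 1\right) = - 3 \left(-71 - 1\right) = \left(-3\right) \left(-72\right) = 216$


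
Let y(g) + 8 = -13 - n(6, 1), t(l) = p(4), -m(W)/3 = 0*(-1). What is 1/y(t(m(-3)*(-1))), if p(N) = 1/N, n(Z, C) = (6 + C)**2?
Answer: -1/70 ≈ -0.014286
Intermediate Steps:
m(W) = 0 (m(W) = -0*(-1) = -3*0 = 0)
p(N) = 1/N
t(l) = 1/4
y(g) = -70 (y(g) = -8 + (-13 - (6 + 1)**2) = -8 + (-13 - 1*7**2) = -8 + (-13 - 1*49) = -8 + (-13 - 49) = -8 - 62 = -70)
1/y(t(m(-3)*(-1))) = 1/(-70) = -1/70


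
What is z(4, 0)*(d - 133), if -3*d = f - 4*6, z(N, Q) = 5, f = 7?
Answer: -1910/3 ≈ -636.67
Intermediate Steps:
d = 17/3 (d = -(7 - 4*6)/3 = -(7 - 24)/3 = -1/3*(-17) = 17/3 ≈ 5.6667)
z(4, 0)*(d - 133) = 5*(17/3 - 133) = 5*(-382/3) = -1910/3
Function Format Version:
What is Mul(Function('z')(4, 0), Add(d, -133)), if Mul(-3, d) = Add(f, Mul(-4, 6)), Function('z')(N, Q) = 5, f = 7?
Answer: Rational(-1910, 3) ≈ -636.67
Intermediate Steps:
d = Rational(17, 3) (d = Mul(Rational(-1, 3), Add(7, Mul(-4, 6))) = Mul(Rational(-1, 3), Add(7, -24)) = Mul(Rational(-1, 3), -17) = Rational(17, 3) ≈ 5.6667)
Mul(Function('z')(4, 0), Add(d, -133)) = Mul(5, Add(Rational(17, 3), -133)) = Mul(5, Rational(-382, 3)) = Rational(-1910, 3)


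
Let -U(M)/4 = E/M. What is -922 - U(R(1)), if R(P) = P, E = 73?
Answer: -630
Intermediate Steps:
U(M) = -292/M
-922 - U(R(1)) = -922 - (-292)/1 = -922 - (-292) = -922 - 1*(-292) = -922 + 292 = -630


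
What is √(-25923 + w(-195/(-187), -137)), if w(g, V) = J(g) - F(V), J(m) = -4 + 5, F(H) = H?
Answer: 3*I*√2865 ≈ 160.58*I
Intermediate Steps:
J(m) = 1
w(g, V) = 1 - V
√(-25923 + w(-195/(-187), -137)) = √(-25923 + (1 - 1*(-137))) = √(-25923 + (1 + 137)) = √(-25923 + 138) = √(-25785) = 3*I*√2865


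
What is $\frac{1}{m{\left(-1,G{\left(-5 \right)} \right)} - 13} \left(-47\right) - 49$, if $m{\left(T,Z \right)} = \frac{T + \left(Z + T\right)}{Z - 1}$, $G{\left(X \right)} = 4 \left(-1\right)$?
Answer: $- \frac{2656}{59} \approx -45.017$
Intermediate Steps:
$G{\left(X \right)} = -4$
$m{\left(T,Z \right)} = \frac{Z + 2 T}{-1 + Z}$ ($m{\left(T,Z \right)} = \frac{T + \left(T + Z\right)}{-1 + Z} = \frac{Z + 2 T}{-1 + Z}$)
$\frac{1}{m{\left(-1,G{\left(-5 \right)} \right)} - 13} \left(-47\right) - 49 = \frac{1}{\frac{-4 + 2 \left(-1\right)}{-1 - 4} - 13} \left(-47\right) - 49 = \frac{1}{\frac{-4 - 2}{-5} - 13} \left(-47\right) - 49 = \frac{1}{\left(- \frac{1}{5}\right) \left(-6\right) - 13} \left(-47\right) - 49 = \frac{1}{\frac{6}{5} - 13} \left(-47\right) - 49 = \frac{1}{- \frac{59}{5}} \left(-47\right) - 49 = \left(- \frac{5}{59}\right) \left(-47\right) - 49 = \frac{235}{59} - 49 = - \frac{2656}{59}$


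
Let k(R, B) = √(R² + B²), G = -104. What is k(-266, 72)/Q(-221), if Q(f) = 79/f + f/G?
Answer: 3536*√18985/3125 ≈ 155.91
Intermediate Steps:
k(R, B) = √(B² + R²)
Q(f) = 79/f - f/104 (Q(f) = 79/f + f/(-104) = 79/f + f*(-1/104) = 79/f - f/104)
k(-266, 72)/Q(-221) = √(72² + (-266)²)/(79/(-221) - 1/104*(-221)) = √(5184 + 70756)/(79*(-1/221) + 17/8) = √75940/(-79/221 + 17/8) = (2*√18985)/(3125/1768) = (2*√18985)*(1768/3125) = 3536*√18985/3125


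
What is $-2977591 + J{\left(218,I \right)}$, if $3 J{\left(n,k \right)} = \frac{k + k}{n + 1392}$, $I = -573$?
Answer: $- \frac{2396960946}{805} \approx -2.9776 \cdot 10^{6}$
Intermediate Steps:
$J{\left(n,k \right)} = \frac{2 k}{3 \left(1392 + n\right)}$ ($J{\left(n,k \right)} = \frac{\left(k + k\right) \frac{1}{n + 1392}}{3} = \frac{2 k \frac{1}{1392 + n}}{3} = \frac{2 k}{3 \left(1392 + n\right)}$)
$-2977591 + J{\left(218,I \right)} = -2977591 + \frac{2}{3} \left(-573\right) \frac{1}{1392 + 218} = -2977591 + \frac{2}{3} \left(-573\right) \frac{1}{1610} = -2977591 - \frac{191}{805} = - \frac{2396960946}{805}$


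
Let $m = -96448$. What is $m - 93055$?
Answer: $-189503$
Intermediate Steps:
$m - 93055 = -96448 - 93055 = -189503$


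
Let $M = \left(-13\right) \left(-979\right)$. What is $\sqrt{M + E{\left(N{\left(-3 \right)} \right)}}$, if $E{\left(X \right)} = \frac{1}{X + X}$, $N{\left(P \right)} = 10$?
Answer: $\frac{\sqrt{1272705}}{10} \approx 112.81$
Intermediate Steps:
$M = 12727$
$E{\left(X \right)} = \frac{1}{2 X}$
$\sqrt{M + E{\left(N{\left(-3 \right)} \right)}} = \sqrt{12727 + \frac{1}{2 \cdot 10}} = \sqrt{12727 + \frac{1}{2} \cdot \frac{1}{10}} = \sqrt{12727 + \frac{1}{20}} = \sqrt{\frac{254541}{20}} = \frac{\sqrt{1272705}}{10}$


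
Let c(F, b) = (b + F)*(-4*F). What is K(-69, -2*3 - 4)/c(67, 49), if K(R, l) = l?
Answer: 5/15544 ≈ 0.00032167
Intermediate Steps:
c(F, b) = -4*F*(F + b) (c(F, b) = (F + b)*(-4*F) = -4*F*(F + b))
K(-69, -2*3 - 4)/c(67, 49) = (-2*3 - 4)/((-4*67*(67 + 49))) = (-6 - 4)/((-4*67*116)) = -10/(-31088) = -10*(-1/31088) = 5/15544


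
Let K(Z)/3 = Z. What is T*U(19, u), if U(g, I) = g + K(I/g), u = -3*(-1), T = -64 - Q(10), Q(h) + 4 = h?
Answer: -25900/19 ≈ -1363.2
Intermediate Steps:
K(Z) = 3*Z
Q(h) = -4 + h
T = -70 (T = -64 - (-4 + 10) = -64 - 1*6 = -64 - 6 = -70)
u = 3
U(g, I) = g + 3*I/g (U(g, I) = g + 3*(I/g) = g + 3*I/g)
T*U(19, u) = -70*(19 + 3*3/19) = -70*(19 + 3*3*(1/19)) = -70*(19 + 9/19) = -70*370/19 = -25900/19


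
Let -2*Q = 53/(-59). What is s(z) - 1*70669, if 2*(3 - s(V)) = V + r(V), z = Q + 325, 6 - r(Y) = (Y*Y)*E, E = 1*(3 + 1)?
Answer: 1963319885/13924 ≈ 1.4100e+5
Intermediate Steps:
E = 4 (E = 1*4 = 4)
r(Y) = 6 - 4*Y**2 (r(Y) = 6 - Y*Y*4 = 6 - Y**2*4 = 6 - 4*Y**2)
Q = 53/118 (Q = -53/(2*(-59)) = -53*(-1)/(2*59) = -1/2*(-53/59) = 53/118 ≈ 0.44915)
z = 38403/118 (z = 53/118 + 325 = 38403/118 ≈ 325.45)
s(V) = 2*V**2 - V/2 (s(V) = 3 - (V + (6 - 4*V**2))/2 = 3 - (6 + V - 4*V**2)/2 = 3 + (-3 + 2*V**2 - V/2) = 2*V**2 - V/2)
s(z) - 1*70669 = (1/2)*(38403/118)*(-1 + 4*(38403/118)) - 1*70669 = (1/2)*(38403/118)*(-1 + 76806/59) - 70669 = (1/2)*(38403/118)*(76747/59) - 70669 = 2947315041/13924 - 70669 = 1963319885/13924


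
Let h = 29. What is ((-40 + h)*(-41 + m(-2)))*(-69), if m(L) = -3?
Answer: -33396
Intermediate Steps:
((-40 + h)*(-41 + m(-2)))*(-69) = ((-40 + 29)*(-41 - 3))*(-69) = -11*(-44)*(-69) = 484*(-69) = -33396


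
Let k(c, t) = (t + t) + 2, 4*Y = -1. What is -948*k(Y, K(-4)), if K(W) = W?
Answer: 5688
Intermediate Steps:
Y = -1/4 (Y = (1/4)*(-1) = -1/4 ≈ -0.25000)
k(c, t) = 2 + 2*t (k(c, t) = 2*t + 2 = 2 + 2*t)
-948*k(Y, K(-4)) = -948*(2 + 2*(-4)) = -948*(2 - 8) = -948*(-6) = 5688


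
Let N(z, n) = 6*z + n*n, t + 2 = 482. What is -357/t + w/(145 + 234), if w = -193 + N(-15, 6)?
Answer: -84621/60640 ≈ -1.3955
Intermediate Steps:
t = 480 (t = -2 + 482 = 480)
N(z, n) = n² + 6*z (N(z, n) = 6*z + n² = n² + 6*z)
w = -247 (w = -193 + (6² + 6*(-15)) = -193 + (36 - 90) = -193 - 54 = -247)
-357/t + w/(145 + 234) = -357/480 - 247/(145 + 234) = -357*1/480 - 247/379 = -119/160 - 247*1/379 = -119/160 - 247/379 = -84621/60640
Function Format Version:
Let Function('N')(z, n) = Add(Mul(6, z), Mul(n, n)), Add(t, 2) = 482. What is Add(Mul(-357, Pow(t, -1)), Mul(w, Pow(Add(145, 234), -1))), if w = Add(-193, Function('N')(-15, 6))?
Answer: Rational(-84621, 60640) ≈ -1.3955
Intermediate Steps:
t = 480 (t = Add(-2, 482) = 480)
Function('N')(z, n) = Add(Pow(n, 2), Mul(6, z)) (Function('N')(z, n) = Add(Mul(6, z), Pow(n, 2)) = Add(Pow(n, 2), Mul(6, z)))
w = -247 (w = Add(-193, Add(Pow(6, 2), Mul(6, -15))) = Add(-193, Add(36, -90)) = Add(-193, -54) = -247)
Add(Mul(-357, Pow(t, -1)), Mul(w, Pow(Add(145, 234), -1))) = Add(Mul(-357, Pow(480, -1)), Mul(-247, Pow(Add(145, 234), -1))) = Add(Mul(-357, Rational(1, 480)), Mul(-247, Pow(379, -1))) = Add(Rational(-119, 160), Mul(-247, Rational(1, 379))) = Add(Rational(-119, 160), Rational(-247, 379)) = Rational(-84621, 60640)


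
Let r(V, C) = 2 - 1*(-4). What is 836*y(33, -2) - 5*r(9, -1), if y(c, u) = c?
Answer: 27558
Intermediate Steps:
r(V, C) = 6 (r(V, C) = 2 + 4 = 6)
836*y(33, -2) - 5*r(9, -1) = 836*33 - 5*6 = 27588 - 30 = 27558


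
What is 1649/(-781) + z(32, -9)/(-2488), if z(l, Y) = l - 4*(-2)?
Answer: -516744/242891 ≈ -2.1275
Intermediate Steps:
z(l, Y) = 8 + l (z(l, Y) = l + 8 = 8 + l)
1649/(-781) + z(32, -9)/(-2488) = 1649/(-781) + (8 + 32)/(-2488) = 1649*(-1/781) + 40*(-1/2488) = -1649/781 - 5/311 = -516744/242891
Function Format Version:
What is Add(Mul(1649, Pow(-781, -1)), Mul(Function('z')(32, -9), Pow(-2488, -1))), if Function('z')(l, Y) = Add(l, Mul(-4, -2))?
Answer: Rational(-516744, 242891) ≈ -2.1275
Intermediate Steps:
Function('z')(l, Y) = Add(8, l) (Function('z')(l, Y) = Add(l, 8) = Add(8, l))
Add(Mul(1649, Pow(-781, -1)), Mul(Function('z')(32, -9), Pow(-2488, -1))) = Add(Mul(1649, Pow(-781, -1)), Mul(Add(8, 32), Pow(-2488, -1))) = Add(Mul(1649, Rational(-1, 781)), Mul(40, Rational(-1, 2488))) = Add(Rational(-1649, 781), Rational(-5, 311)) = Rational(-516744, 242891)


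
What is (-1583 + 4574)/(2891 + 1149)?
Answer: 2991/4040 ≈ 0.74035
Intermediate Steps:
(-1583 + 4574)/(2891 + 1149) = 2991/4040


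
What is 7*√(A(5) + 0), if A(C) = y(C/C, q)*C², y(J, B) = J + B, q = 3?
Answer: 70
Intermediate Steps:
y(J, B) = B + J
A(C) = 4*C² (A(C) = (3 + C/C)*C² = (3 + 1)*C² = 4*C²)
7*√(A(5) + 0) = 7*√(4*5² + 0) = 7*√(4*25 + 0) = 7*√(100 + 0) = 7*√100 = 7*10 = 70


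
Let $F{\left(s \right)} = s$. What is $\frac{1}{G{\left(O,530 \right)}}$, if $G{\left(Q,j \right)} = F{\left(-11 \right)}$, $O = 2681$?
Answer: $- \frac{1}{11} \approx -0.090909$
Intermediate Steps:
$G{\left(Q,j \right)} = -11$
$\frac{1}{G{\left(O,530 \right)}} = \frac{1}{-11} = - \frac{1}{11}$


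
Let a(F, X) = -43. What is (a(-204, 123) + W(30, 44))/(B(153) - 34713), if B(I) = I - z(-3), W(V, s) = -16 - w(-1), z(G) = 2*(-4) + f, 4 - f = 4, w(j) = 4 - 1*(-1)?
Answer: 8/4319 ≈ 0.0018523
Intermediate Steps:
w(j) = 5 (w(j) = 4 + 1 = 5)
f = 0 (f = 4 - 1*4 = 4 - 4 = 0)
z(G) = -8 (z(G) = 2*(-4) + 0 = -8 + 0 = -8)
W(V, s) = -21 (W(V, s) = -16 - 1*5 = -16 - 5 = -21)
B(I) = 8 + I (B(I) = I - 1*(-8) = I + 8 = 8 + I)
(a(-204, 123) + W(30, 44))/(B(153) - 34713) = (-43 - 21)/((8 + 153) - 34713) = -64/(161 - 34713) = -64/(-34552) = -64*(-1/34552) = 8/4319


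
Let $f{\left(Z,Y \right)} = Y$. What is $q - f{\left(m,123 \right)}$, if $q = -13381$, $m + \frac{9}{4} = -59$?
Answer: $-13504$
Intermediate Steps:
$m = - \frac{245}{4}$ ($m = - \frac{9}{4} - 59 = - \frac{245}{4} \approx -61.25$)
$q - f{\left(m,123 \right)} = -13381 - 123 = -13504$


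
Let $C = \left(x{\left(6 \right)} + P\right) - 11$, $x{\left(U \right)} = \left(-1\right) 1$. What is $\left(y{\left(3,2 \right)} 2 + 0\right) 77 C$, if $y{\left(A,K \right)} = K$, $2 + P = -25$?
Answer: $-12012$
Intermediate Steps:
$P = -27$ ($P = -2 - 25 = -27$)
$x{\left(U \right)} = -1$
$C = -39$ ($C = \left(-1 - 27\right) - 11 = -28 - 11 = -39$)
$\left(y{\left(3,2 \right)} 2 + 0\right) 77 C = \left(2 \cdot 2 + 0\right) 77 \left(-39\right) = \left(4 + 0\right) 77 \left(-39\right) = 4 \cdot 77 \left(-39\right) = 308 \left(-39\right) = -12012$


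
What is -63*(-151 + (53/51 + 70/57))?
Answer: 3026562/323 ≈ 9370.2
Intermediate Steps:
-63*(-151 + (53/51 + 70/57)) = -63*(-151 + 2197/969) = -63*(-144122/969) = 3026562/323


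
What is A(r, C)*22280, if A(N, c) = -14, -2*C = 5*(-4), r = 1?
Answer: -311920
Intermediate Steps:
C = 10 (C = -5*(-4)/2 = -½*(-20) = 10)
A(r, C)*22280 = -14*22280 = -311920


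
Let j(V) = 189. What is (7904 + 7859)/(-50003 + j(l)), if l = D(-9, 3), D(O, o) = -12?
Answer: -15763/49814 ≈ -0.31644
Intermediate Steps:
l = -12
(7904 + 7859)/(-50003 + j(l)) = (7904 + 7859)/(-50003 + 189) = 15763/(-49814) = 15763*(-1/49814) = -15763/49814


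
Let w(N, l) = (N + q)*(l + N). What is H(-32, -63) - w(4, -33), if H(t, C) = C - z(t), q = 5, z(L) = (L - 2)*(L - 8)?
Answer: -1162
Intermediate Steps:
z(L) = (-8 + L)*(-2 + L) (z(L) = (-2 + L)*(-8 + L) = (-8 + L)*(-2 + L))
H(t, C) = -16 + C - t**2 + 10*t (H(t, C) = C - (16 + t**2 - 10*t) = C + (-16 - t**2 + 10*t) = -16 + C - t**2 + 10*t)
w(N, l) = (5 + N)*(N + l) (w(N, l) = (N + 5)*(l + N) = (5 + N)*(N + l))
H(-32, -63) - w(4, -33) = (-16 - 63 - 1*(-32)**2 + 10*(-32)) - (4**2 + 5*4 + 5*(-33) + 4*(-33)) = (-16 - 63 - 1*1024 - 320) - (16 + 20 - 165 - 132) = (-16 - 63 - 1024 - 320) - 1*(-261) = -1423 + 261 = -1162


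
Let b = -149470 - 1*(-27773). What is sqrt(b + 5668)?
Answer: I*sqrt(116029) ≈ 340.63*I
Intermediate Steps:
b = -121697 (b = -149470 + 27773 = -121697)
sqrt(b + 5668) = sqrt(-121697 + 5668) = sqrt(-116029) = I*sqrt(116029)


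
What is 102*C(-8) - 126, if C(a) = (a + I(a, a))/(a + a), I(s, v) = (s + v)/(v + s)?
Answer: -651/8 ≈ -81.375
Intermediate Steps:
I(s, v) = 1 (I(s, v) = (s + v)/(s + v) = 1)
C(a) = (1 + a)/(2*a) (C(a) = (a + 1)/(a + a) = (1 + a)/((2*a)) = (1 + a)*(1/(2*a)) = (1 + a)/(2*a))
102*C(-8) - 126 = 102*((1/2)*(1 - 8)/(-8)) - 126 = 102*((1/2)*(-1/8)*(-7)) - 126 = 102*(7/16) - 126 = 357/8 - 126 = -651/8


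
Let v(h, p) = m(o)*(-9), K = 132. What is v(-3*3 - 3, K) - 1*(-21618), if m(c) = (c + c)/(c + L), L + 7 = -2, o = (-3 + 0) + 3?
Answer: 21618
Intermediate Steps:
o = 0 (o = -3 + 3 = 0)
L = -9 (L = -7 - 2 = -9)
m(c) = 2*c/(-9 + c) (m(c) = (c + c)/(c - 9) = (2*c)/(-9 + c) = 2*c/(-9 + c))
v(h, p) = 0 (v(h, p) = (2*0/(-9 + 0))*(-9) = (2*0/(-9))*(-9) = (2*0*(-1/9))*(-9) = 0*(-9) = 0)
v(-3*3 - 3, K) - 1*(-21618) = 0 - 1*(-21618) = 0 + 21618 = 21618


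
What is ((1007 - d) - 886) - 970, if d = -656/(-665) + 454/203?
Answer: -16435119/19285 ≈ -852.22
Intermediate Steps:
d = 62154/19285 (d = -656*(-1/665) + 454*(1/203) = 656/665 + 454/203 = 62154/19285 ≈ 3.2229)
((1007 - d) - 886) - 970 = ((1007 - 1*62154/19285) - 886) - 970 = ((1007 - 62154/19285) - 886) - 970 = (19357841/19285 - 886) - 970 = 2271331/19285 - 970 = -16435119/19285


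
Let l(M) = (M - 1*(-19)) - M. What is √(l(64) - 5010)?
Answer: I*√4991 ≈ 70.647*I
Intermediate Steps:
l(M) = 19 (l(M) = (M + 19) - M = (19 + M) - M = 19)
√(l(64) - 5010) = √(19 - 5010) = √(-4991) = I*√4991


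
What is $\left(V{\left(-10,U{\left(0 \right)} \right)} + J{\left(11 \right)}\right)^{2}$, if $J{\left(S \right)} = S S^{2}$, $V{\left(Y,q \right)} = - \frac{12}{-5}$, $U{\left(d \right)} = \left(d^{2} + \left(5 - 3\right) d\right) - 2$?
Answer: $\frac{44448889}{25} \approx 1.778 \cdot 10^{6}$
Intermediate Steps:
$U{\left(d \right)} = -2 + d^{2} + 2 d$ ($U{\left(d \right)} = \left(d^{2} + \left(5 - 3\right) d\right) - 2 = \left(d^{2} + 2 d\right) - 2 = -2 + d^{2} + 2 d$)
$V{\left(Y,q \right)} = \frac{12}{5}$ ($V{\left(Y,q \right)} = \left(-12\right) \left(- \frac{1}{5}\right) = \frac{12}{5}$)
$J{\left(S \right)} = S^{3}$
$\left(V{\left(-10,U{\left(0 \right)} \right)} + J{\left(11 \right)}\right)^{2} = \left(\frac{12}{5} + 11^{3}\right)^{2} = \left(\frac{12}{5} + 1331\right)^{2} = \left(\frac{6667}{5}\right)^{2} = \frac{44448889}{25}$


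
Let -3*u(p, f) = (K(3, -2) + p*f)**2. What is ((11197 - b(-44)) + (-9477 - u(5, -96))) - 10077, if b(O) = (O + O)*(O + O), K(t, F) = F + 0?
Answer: 184021/3 ≈ 61340.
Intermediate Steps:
K(t, F) = F
b(O) = 4*O**2 (b(O) = (2*O)*(2*O) = 4*O**2)
u(p, f) = -(-2 + f*p)**2/3 (u(p, f) = -(-2 + p*f)**2/3 = -(-2 + f*p)**2/3)
((11197 - b(-44)) + (-9477 - u(5, -96))) - 10077 = ((11197 - 4*(-44)**2) + (-9477 - (-1)*(-2 - 96*5)**2/3)) - 10077 = ((11197 - 4*1936) + (-9477 - (-1)*(-2 - 480)**2/3)) - 10077 = ((11197 - 1*7744) + (-9477 - (-1)*(-482)**2/3)) - 10077 = ((11197 - 7744) + (-9477 - (-1)*232324/3)) - 10077 = (3453 + (-9477 - 1*(-232324/3))) - 10077 = (3453 + (-9477 + 232324/3)) - 10077 = (3453 + 203893/3) - 10077 = 214252/3 - 10077 = 184021/3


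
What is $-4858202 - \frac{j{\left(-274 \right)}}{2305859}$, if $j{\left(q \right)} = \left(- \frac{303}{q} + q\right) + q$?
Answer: $- \frac{3069438092562083}{631805366} \approx -4.8582 \cdot 10^{6}$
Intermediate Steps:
$j{\left(q \right)} = - \frac{303}{q} + 2 q$ ($j{\left(q \right)} = \left(q - \frac{303}{q}\right) + q = - \frac{303}{q} + 2 q$)
$-4858202 - \frac{j{\left(-274 \right)}}{2305859} = -4858202 - \frac{- \frac{303}{-274} + 2 \left(-274\right)}{2305859} = -4858202 - \left(\left(-303\right) \left(- \frac{1}{274}\right) - 548\right) \frac{1}{2305859} = -4858202 - \left(\frac{303}{274} - 548\right) \frac{1}{2305859} = -4858202 - \left(- \frac{149849}{274}\right) \frac{1}{2305859} = -4858202 - - \frac{149849}{631805366} = -4858202 + \frac{149849}{631805366} = - \frac{3069438092562083}{631805366}$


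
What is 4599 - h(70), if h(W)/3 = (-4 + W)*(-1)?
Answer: 4797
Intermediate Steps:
h(W) = 12 - 3*W (h(W) = 3*((-4 + W)*(-1)) = 3*(4 - W) = 12 - 3*W)
4599 - h(70) = 4599 - (12 - 3*70) = 4599 - (12 - 210) = 4599 - 1*(-198) = 4599 + 198 = 4797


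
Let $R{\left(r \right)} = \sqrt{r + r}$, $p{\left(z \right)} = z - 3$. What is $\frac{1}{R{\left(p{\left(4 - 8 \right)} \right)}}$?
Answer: $- \frac{i \sqrt{14}}{14} \approx - 0.26726 i$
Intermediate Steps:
$p{\left(z \right)} = -3 + z$ ($p{\left(z \right)} = z - 3 = -3 + z$)
$R{\left(r \right)} = \sqrt{2} \sqrt{r}$ ($R{\left(r \right)} = \sqrt{2 r} = \sqrt{2} \sqrt{r}$)
$\frac{1}{R{\left(p{\left(4 - 8 \right)} \right)}} = \frac{1}{\sqrt{2} \sqrt{-3 + \left(4 - 8\right)}} = \frac{1}{\sqrt{2} \sqrt{-3 - 4}} = \frac{1}{\sqrt{2} \sqrt{-7}} = \frac{1}{\sqrt{2} i \sqrt{7}} = \frac{1}{i \sqrt{14}} = - \frac{i \sqrt{14}}{14}$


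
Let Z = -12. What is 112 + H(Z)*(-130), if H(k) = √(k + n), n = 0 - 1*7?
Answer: 112 - 130*I*√19 ≈ 112.0 - 566.66*I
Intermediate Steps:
n = -7 (n = 0 - 7 = -7)
H(k) = √(-7 + k) (H(k) = √(k - 7) = √(-7 + k))
112 + H(Z)*(-130) = 112 + √(-7 - 12)*(-130) = 112 + √(-19)*(-130) = 112 + (I*√19)*(-130) = 112 - 130*I*√19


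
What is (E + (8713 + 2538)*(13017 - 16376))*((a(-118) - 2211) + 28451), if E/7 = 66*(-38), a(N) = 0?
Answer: -992125609600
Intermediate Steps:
E = -17556 (E = 7*(66*(-38)) = 7*(-2508) = -17556)
(E + (8713 + 2538)*(13017 - 16376))*((a(-118) - 2211) + 28451) = (-17556 + (8713 + 2538)*(13017 - 16376))*((0 - 2211) + 28451) = (-17556 + 11251*(-3359))*(-2211 + 28451) = (-17556 - 37792109)*26240 = -37809665*26240 = -992125609600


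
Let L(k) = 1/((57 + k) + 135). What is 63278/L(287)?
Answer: 30310162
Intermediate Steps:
L(k) = 1/(192 + k)
63278/L(287) = 63278/(1/(192 + 287)) = 63278/(1/479) = 63278*479 = 30310162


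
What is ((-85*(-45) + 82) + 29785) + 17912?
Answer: 51604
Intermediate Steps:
((-85*(-45) + 82) + 29785) + 17912 = ((3825 + 82) + 29785) + 17912 = (3907 + 29785) + 17912 = 33692 + 17912 = 51604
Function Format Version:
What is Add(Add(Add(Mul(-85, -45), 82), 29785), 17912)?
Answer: 51604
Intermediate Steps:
Add(Add(Add(Mul(-85, -45), 82), 29785), 17912) = Add(Add(Add(3825, 82), 29785), 17912) = Add(Add(3907, 29785), 17912) = Add(33692, 17912) = 51604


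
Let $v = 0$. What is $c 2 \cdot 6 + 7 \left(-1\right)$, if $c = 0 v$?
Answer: $-7$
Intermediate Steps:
$c = 0$ ($c = 0 \cdot 0 = 0$)
$c 2 \cdot 6 + 7 \left(-1\right) = 0 \cdot 2 \cdot 6 + 7 \left(-1\right) = 0 \cdot 12 - 7 = 0 - 7 = -7$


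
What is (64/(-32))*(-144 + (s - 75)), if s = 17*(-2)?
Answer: 506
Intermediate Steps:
s = -34
(64/(-32))*(-144 + (s - 75)) = (64/(-32))*(-144 + (-34 - 75)) = (64*(-1/32))*(-144 - 109) = -2*(-253) = 506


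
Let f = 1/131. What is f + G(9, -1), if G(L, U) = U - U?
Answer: 1/131 ≈ 0.0076336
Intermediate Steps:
G(L, U) = 0
f = 1/131 ≈ 0.0076336
f + G(9, -1) = 1/131 + 0 = 1/131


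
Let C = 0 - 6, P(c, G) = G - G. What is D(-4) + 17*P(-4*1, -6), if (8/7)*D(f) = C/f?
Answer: 21/16 ≈ 1.3125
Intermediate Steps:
P(c, G) = 0
C = -6
D(f) = -21/(4*f) (D(f) = 7*(-6/f)/8 = -21/(4*f))
D(-4) + 17*P(-4*1, -6) = -21/4/(-4) + 17*0 = -21/4*(-1/4) + 0 = 21/16 + 0 = 21/16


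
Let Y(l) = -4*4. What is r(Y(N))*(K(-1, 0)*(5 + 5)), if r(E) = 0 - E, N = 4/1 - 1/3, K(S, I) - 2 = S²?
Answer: 480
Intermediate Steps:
K(S, I) = 2 + S²
N = 11/3 (N = 4*1 - 1*⅓ = 4 - ⅓ = 11/3 ≈ 3.6667)
Y(l) = -16
r(E) = -E
r(Y(N))*(K(-1, 0)*(5 + 5)) = (-1*(-16))*((2 + (-1)²)*(5 + 5)) = 16*((2 + 1)*10) = 16*(3*10) = 16*30 = 480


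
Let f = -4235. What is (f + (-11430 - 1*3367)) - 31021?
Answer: -50053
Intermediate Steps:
(f + (-11430 - 1*3367)) - 31021 = (-4235 + (-11430 - 1*3367)) - 31021 = (-4235 + (-11430 - 3367)) - 31021 = (-4235 - 14797) - 31021 = -19032 - 31021 = -50053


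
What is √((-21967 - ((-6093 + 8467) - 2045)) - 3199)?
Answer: I*√25495 ≈ 159.67*I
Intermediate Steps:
√((-21967 - ((-6093 + 8467) - 2045)) - 3199) = √((-21967 - (2374 - 2045)) - 3199) = √((-21967 - 1*329) - 3199) = √((-21967 - 329) - 3199) = √(-22296 - 3199) = √(-25495) = I*√25495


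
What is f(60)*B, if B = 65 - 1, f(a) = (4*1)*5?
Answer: 1280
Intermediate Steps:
f(a) = 20 (f(a) = 4*5 = 20)
B = 64
f(60)*B = 20*64 = 1280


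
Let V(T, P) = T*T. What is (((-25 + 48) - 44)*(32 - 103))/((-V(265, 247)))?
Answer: -1491/70225 ≈ -0.021232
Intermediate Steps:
V(T, P) = T²
(((-25 + 48) - 44)*(32 - 103))/((-V(265, 247))) = (((-25 + 48) - 44)*(32 - 103))/((-1*265²)) = ((23 - 44)*(-71))/((-1*70225)) = -21*(-71)/(-70225) = 1491*(-1/70225) = -1491/70225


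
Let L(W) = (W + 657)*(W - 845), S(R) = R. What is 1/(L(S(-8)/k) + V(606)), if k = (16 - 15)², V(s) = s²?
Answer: -1/186361 ≈ -5.3659e-6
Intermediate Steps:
k = 1 (k = 1² = 1)
L(W) = (-845 + W)*(657 + W) (L(W) = (657 + W)*(-845 + W) = (-845 + W)*(657 + W))
1/(L(S(-8)/k) + V(606)) = 1/((-555165 + (-8/1)² - (-1504)/1) + 606²) = 1/((-555165 + (-8*1)² - (-1504)) + 367236) = 1/((-555165 + (-8)² - 188*(-8)) + 367236) = 1/((-555165 + 64 + 1504) + 367236) = 1/(-553597 + 367236) = 1/(-186361) = -1/186361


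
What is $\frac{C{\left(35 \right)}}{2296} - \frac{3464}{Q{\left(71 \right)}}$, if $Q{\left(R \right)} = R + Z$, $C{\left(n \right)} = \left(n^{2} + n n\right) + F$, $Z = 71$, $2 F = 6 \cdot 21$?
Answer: $- \frac{542607}{23288} \approx -23.3$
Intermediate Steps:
$F = 63$ ($F = \frac{6 \cdot 21}{2} = \frac{1}{2} \cdot 126 = 63$)
$C{\left(n \right)} = 63 + 2 n^{2}$ ($C{\left(n \right)} = \left(n^{2} + n n\right) + 63 = \left(n^{2} + n^{2}\right) + 63 = 2 n^{2} + 63 = 63 + 2 n^{2}$)
$Q{\left(R \right)} = 71 + R$ ($Q{\left(R \right)} = R + 71 = 71 + R$)
$\frac{C{\left(35 \right)}}{2296} - \frac{3464}{Q{\left(71 \right)}} = \frac{63 + 2 \cdot 35^{2}}{2296} - \frac{3464}{71 + 71} = \left(63 + 2 \cdot 1225\right) \frac{1}{2296} - \frac{3464}{142} = \left(63 + 2450\right) \frac{1}{2296} - \frac{1732}{71} = 2513 \cdot \frac{1}{2296} - \frac{1732}{71} = \frac{359}{328} - \frac{1732}{71} = - \frac{542607}{23288}$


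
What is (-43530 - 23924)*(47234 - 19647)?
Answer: -1860853498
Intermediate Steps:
(-43530 - 23924)*(47234 - 19647) = -67454*27587 = -1860853498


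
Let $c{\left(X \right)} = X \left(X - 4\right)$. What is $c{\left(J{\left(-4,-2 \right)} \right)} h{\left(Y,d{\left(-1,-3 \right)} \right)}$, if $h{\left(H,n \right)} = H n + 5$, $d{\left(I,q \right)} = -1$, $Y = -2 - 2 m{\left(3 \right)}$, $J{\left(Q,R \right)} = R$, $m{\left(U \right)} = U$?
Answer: $156$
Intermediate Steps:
$Y = -8$ ($Y = -2 - 6 = -8$)
$c{\left(X \right)} = X \left(-4 + X\right)$
$h{\left(H,n \right)} = 5 + H n$
$c{\left(J{\left(-4,-2 \right)} \right)} h{\left(Y,d{\left(-1,-3 \right)} \right)} = - 2 \left(-4 - 2\right) \left(5 - -8\right) = \left(-2\right) \left(-6\right) \left(5 + 8\right) = 12 \cdot 13 = 156$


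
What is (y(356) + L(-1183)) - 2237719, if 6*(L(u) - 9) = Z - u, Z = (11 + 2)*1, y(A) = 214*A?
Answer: -6483980/3 ≈ -2.1613e+6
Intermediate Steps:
Z = 13 (Z = 13*1 = 13)
L(u) = 67/6 - u/6 (L(u) = 9 + (13 - u)/6 = 9 + (13/6 - u/6) = 67/6 - u/6)
(y(356) + L(-1183)) - 2237719 = (214*356 + (67/6 - ⅙*(-1183))) - 2237719 = (76184 + (67/6 + 1183/6)) - 2237719 = (76184 + 625/3) - 2237719 = 229177/3 - 2237719 = -6483980/3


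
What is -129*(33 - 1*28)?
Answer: -645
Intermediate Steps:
-129*(33 - 1*28) = -129*(33 - 28) = -129*5 = -645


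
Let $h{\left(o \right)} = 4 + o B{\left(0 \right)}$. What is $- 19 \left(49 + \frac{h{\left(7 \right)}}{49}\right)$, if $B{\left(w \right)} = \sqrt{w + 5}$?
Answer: $- \frac{45695}{49} - \frac{19 \sqrt{5}}{7} \approx -938.62$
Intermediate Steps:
$B{\left(w \right)} = \sqrt{5 + w}$
$h{\left(o \right)} = 4 + o \sqrt{5}$ ($h{\left(o \right)} = 4 + o \sqrt{5 + 0} = 4 + o \sqrt{5}$)
$- 19 \left(49 + \frac{h{\left(7 \right)}}{49}\right) = - 19 \left(49 + \frac{4 + 7 \sqrt{5}}{49}\right) = - 19 \left(49 + \left(4 + 7 \sqrt{5}\right) \frac{1}{49}\right) = - 19 \left(49 + \left(\frac{4}{49} + \frac{\sqrt{5}}{7}\right)\right) = - 19 \left(\frac{2405}{49} + \frac{\sqrt{5}}{7}\right) = - \frac{45695}{49} - \frac{19 \sqrt{5}}{7}$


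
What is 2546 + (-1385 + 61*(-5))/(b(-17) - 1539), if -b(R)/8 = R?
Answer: 3573728/1403 ≈ 2547.2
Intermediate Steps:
b(R) = -8*R
2546 + (-1385 + 61*(-5))/(b(-17) - 1539) = 2546 + (-1385 + 61*(-5))/(-8*(-17) - 1539) = 2546 + (-1385 - 305)/(136 - 1539) = 2546 - 1690/(-1403) = 2546 - 1690*(-1/1403) = 2546 + 1690/1403 = 3573728/1403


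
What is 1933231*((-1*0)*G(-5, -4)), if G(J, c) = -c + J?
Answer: 0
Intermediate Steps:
G(J, c) = J - c
1933231*((-1*0)*G(-5, -4)) = 1933231*((-1*0)*(-5 - 1*(-4))) = 1933231*(0*(-5 + 4)) = 1933231*(0*(-1)) = 1933231*0 = 0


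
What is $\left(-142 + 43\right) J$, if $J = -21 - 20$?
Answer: $4059$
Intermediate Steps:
$J = -41$ ($J = -21 - 20 = -41$)
$\left(-142 + 43\right) J = \left(-142 + 43\right) \left(-41\right) = \left(-99\right) \left(-41\right) = 4059$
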